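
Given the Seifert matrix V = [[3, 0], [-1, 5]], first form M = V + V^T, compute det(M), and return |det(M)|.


Step 1: Form V + V^T where V = [[3, 0], [-1, 5]]
  V^T = [[3, -1], [0, 5]]
  V + V^T = [[6, -1], [-1, 10]]
Step 2: det(V + V^T) = 6*10 - (-1)*(-1)
  = 60 - 1 = 59
Step 3: Knot determinant = |det(V + V^T)| = |59| = 59

59


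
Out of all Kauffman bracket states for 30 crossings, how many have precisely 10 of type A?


We choose which 10 of 30 crossings get A-smoothings.
C(30, 10) = 30! / (10! * 20!)
= 30045015

30045015


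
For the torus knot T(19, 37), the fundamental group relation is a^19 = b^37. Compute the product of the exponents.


The relation is a^19 = b^37.
Product of exponents = 19 * 37
= 703

703


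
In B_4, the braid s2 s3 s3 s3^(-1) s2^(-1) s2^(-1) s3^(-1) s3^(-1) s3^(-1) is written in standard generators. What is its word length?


The word length counts the number of generators (including inverses).
Listing each generator: s2, s3, s3, s3^(-1), s2^(-1), s2^(-1), s3^(-1), s3^(-1), s3^(-1)
There are 9 generators in this braid word.

9


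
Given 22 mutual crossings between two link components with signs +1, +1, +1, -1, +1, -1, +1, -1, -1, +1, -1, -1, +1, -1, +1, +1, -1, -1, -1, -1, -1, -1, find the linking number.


Step 1: Count positive crossings: 9
Step 2: Count negative crossings: 13
Step 3: Sum of signs = 9 - 13 = -4
Step 4: Linking number = sum/2 = -4/2 = -2

-2


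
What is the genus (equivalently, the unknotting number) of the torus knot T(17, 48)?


For a torus knot T(p,q), both the unknotting number and genus equal (p-1)(q-1)/2.
= (17-1)(48-1)/2
= 16*47/2
= 752/2 = 376

376


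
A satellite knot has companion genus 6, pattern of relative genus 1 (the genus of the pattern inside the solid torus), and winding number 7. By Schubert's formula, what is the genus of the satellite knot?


Schubert: g(satellite) = g_rel(pattern) + |winding| * g(companion),
where g_rel(pattern) is the genus of the pattern relative to the solid torus.
= 1 + 7 * 6
= 1 + 42 = 43

43


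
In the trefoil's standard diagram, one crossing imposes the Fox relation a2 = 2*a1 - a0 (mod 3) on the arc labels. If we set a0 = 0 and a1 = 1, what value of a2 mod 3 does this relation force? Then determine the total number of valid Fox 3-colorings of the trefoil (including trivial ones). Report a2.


Step 1: Apply the given crossing relation 2*a1 - a0 - a2 = 0 (mod 3).
  a2 = 2*a1 - a0 mod 3
  a2 = 2*1 - 0 mod 3
  a2 = 2 - 0 mod 3
  a2 = 2 mod 3 = 2
Step 2: The trefoil has determinant 3.
  Number of Fox p-colorings (p prime) is p^2 if p = 3, else p.
  Since p = 3 divides det = 3, the trefoil is 3-colorable.
  (Indeed for p = 3 any choice of a0, a1 extends to a valid coloring; the trial (a0, a1, a2) = (0, 1, 2) satisfies all three crossing relations.)
  Total colorings = 3^2 = 9
Step 3: a2 = 2, total Fox 3-colorings = 9

2


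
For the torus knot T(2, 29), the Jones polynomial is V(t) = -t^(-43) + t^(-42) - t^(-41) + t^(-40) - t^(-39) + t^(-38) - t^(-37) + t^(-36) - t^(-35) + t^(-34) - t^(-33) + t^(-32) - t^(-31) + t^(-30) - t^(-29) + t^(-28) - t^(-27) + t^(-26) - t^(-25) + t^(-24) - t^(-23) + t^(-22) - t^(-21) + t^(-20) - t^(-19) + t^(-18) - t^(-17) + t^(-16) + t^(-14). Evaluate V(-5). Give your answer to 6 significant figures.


Substituting t = -5 into V(t) = -t^(-43) + t^(-42) - t^(-41) + t^(-40) - t^(-39) + t^(-38) - t^(-37) + t^(-36) - t^(-35) + t^(-34) - t^(-33) + t^(-32) - t^(-31) + t^(-30) - t^(-29) + t^(-28) - t^(-27) + t^(-26) - t^(-25) + t^(-24) - t^(-23) + t^(-22) - t^(-21) + t^(-20) - t^(-19) + t^(-18) - t^(-17) + t^(-16) + t^(-14):
  (-)t^(-43) = 8.79609e-31
  (+)t^(-42) = 4.39805e-30
  (-)t^(-41) = 2.19902e-29
  (+)t^(-40) = 1.09951e-28
  (-)t^(-39) = 5.49756e-28
  (+)t^(-38) = 2.74878e-27
  (-)t^(-37) = 1.37439e-26
  (+)t^(-36) = 6.87195e-26
  (-)t^(-35) = 3.43597e-25
  (+)t^(-34) = 1.71799e-24
  (-)t^(-33) = 8.58993e-24
  (+)t^(-32) = 4.29497e-23
  (-)t^(-31) = 2.14748e-22
  (+)t^(-30) = 1.07374e-21
  (-)t^(-29) = 5.36871e-21
  (+)t^(-28) = 2.68435e-20
  (-)t^(-27) = 1.34218e-19
  (+)t^(-26) = 6.71089e-19
  (-)t^(-25) = 3.35544e-18
  (+)t^(-24) = 1.67772e-17
  (-)t^(-23) = 8.38861e-17
  (+)t^(-22) = 4.1943e-16
  (-)t^(-21) = 2.09715e-15
  (+)t^(-20) = 1.04858e-14
  (-)t^(-19) = 5.24288e-14
  (+)t^(-18) = 2.62144e-13
  (-)t^(-17) = 1.31072e-12
  (+)t^(-16) = 6.5536e-12
  (+)t^(-14) = 1.6384e-10
Sum = (8.79609e-31) + (4.39805e-30) + (2.19902e-29) + (1.09951e-28) + (5.49756e-28) + (2.74878e-27) + (1.37439e-26) + (6.87195e-26) + (3.43597e-25) + (1.71799e-24) + (8.58993e-24) + (4.29497e-23) + (2.14748e-22) + (1.07374e-21) + (5.36871e-21) + (2.68435e-20) + (1.34218e-19) + (6.71089e-19) + (3.35544e-18) + (1.67772e-17) + (8.38861e-17) + (4.1943e-16) + (2.09715e-15) + (1.04858e-14) + (5.24288e-14) + (2.62144e-13) + (1.31072e-12) + (6.5536e-12) + (1.6384e-10)
= 1.72032e-10
Rounded to 6 significant figures: 1.72032e-10

1.72032e-10


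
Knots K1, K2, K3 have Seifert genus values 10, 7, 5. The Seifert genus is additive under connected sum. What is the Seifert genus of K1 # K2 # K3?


The Seifert genus is additive under connected sum.
Seifert genus(K1 # K2 # K3) = (10) + (7) + (5)
= 22

22


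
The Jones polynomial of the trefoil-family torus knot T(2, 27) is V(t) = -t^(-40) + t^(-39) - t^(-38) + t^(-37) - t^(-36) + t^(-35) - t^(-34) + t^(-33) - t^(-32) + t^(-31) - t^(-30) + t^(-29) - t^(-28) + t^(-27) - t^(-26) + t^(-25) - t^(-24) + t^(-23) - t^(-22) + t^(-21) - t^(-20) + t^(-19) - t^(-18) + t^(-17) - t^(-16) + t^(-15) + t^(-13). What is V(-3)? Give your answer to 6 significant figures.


Substituting t = -3 into V(t) = -t^(-40) + t^(-39) - t^(-38) + t^(-37) - t^(-36) + t^(-35) - t^(-34) + t^(-33) - t^(-32) + t^(-31) - t^(-30) + t^(-29) - t^(-28) + t^(-27) - t^(-26) + t^(-25) - t^(-24) + t^(-23) - t^(-22) + t^(-21) - t^(-20) + t^(-19) - t^(-18) + t^(-17) - t^(-16) + t^(-15) + t^(-13):
  (-)t^(-40) = -8.22526e-20
  (+)t^(-39) = -2.46758e-19
  (-)t^(-38) = -7.40274e-19
  (+)t^(-37) = -2.22082e-18
  (-)t^(-36) = -6.66246e-18
  (+)t^(-35) = -1.99874e-17
  (-)t^(-34) = -5.99622e-17
  (+)t^(-33) = -1.79887e-16
  (-)t^(-32) = -5.3966e-16
  (+)t^(-31) = -1.61898e-15
  (-)t^(-30) = -4.85694e-15
  (+)t^(-29) = -1.45708e-14
  (-)t^(-28) = -4.37124e-14
  (+)t^(-27) = -1.31137e-13
  (-)t^(-26) = -3.93412e-13
  (+)t^(-25) = -1.18024e-12
  (-)t^(-24) = -3.54071e-12
  (+)t^(-23) = -1.06221e-11
  (-)t^(-22) = -3.18664e-11
  (+)t^(-21) = -9.55991e-11
  (-)t^(-20) = -2.86797e-10
  (+)t^(-19) = -8.60392e-10
  (-)t^(-18) = -2.58117e-09
  (+)t^(-17) = -7.74352e-09
  (-)t^(-16) = -2.32306e-08
  (+)t^(-15) = -6.96917e-08
  (+)t^(-13) = -6.27225e-07
Sum = (-8.22526e-20) + (-2.46758e-19) + (-7.40274e-19) + (-2.22082e-18) + (-6.66246e-18) + (-1.99874e-17) + (-5.99622e-17) + (-1.79887e-16) + (-5.3966e-16) + (-1.61898e-15) + (-4.85694e-15) + (-1.45708e-14) + (-4.37124e-14) + (-1.31137e-13) + (-3.93412e-13) + (-1.18024e-12) + (-3.54071e-12) + (-1.06221e-11) + (-3.18664e-11) + (-9.55991e-11) + (-2.86797e-10) + (-8.60392e-10) + (-2.58117e-09) + (-7.74352e-09) + (-2.32306e-08) + (-6.96917e-08) + (-6.27225e-07)
= -7.317630535e-07
Rounded to 6 significant figures: -7.31763e-07

-7.31763e-07


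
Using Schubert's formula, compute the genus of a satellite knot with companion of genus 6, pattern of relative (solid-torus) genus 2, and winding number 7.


Schubert: g(satellite) = g_rel(pattern) + |winding| * g(companion),
where g_rel(pattern) is the genus of the pattern relative to the solid torus.
= 2 + 7 * 6
= 2 + 42 = 44

44


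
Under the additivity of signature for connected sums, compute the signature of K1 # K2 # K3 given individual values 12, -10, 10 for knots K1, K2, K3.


The signature is additive under connected sum.
signature(K1 # K2 # K3) = (12) + (-10) + (10)
= 12

12


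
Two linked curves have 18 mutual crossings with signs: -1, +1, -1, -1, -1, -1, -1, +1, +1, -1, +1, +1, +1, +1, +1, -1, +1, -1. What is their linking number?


Step 1: Count positive crossings: 9
Step 2: Count negative crossings: 9
Step 3: Sum of signs = 9 - 9 = 0
Step 4: Linking number = sum/2 = 0/2 = 0

0


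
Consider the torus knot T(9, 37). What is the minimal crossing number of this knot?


For a torus knot T(p, q) with gcd(p,q)=1,
the crossing number is min(p*(q-1), q*(p-1)).
p*(q-1) = 9*36 = 324
q*(p-1) = 37*8 = 296
min(324, 296) = 296

296


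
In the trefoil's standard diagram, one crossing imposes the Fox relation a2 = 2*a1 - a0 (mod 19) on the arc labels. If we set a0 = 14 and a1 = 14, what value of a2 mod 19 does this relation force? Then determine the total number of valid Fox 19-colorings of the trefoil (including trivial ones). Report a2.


Step 1: Apply the given crossing relation 2*a1 - a0 - a2 = 0 (mod 19).
  a2 = 2*a1 - a0 mod 19
  a2 = 2*14 - 14 mod 19
  a2 = 28 - 14 mod 19
  a2 = 14 mod 19 = 14
Step 2: The trefoil has determinant 3.
  Number of Fox p-colorings (p prime) is p^2 if p = 3, else p.
  Since 19 does not divide 3, only trivial (constant) colorings exist.
  (Here a0 = a1 = a2 = 14, the constant coloring, which is valid.)
  Total colorings = 19
Step 3: a2 = 14, total Fox 19-colorings = 19

14


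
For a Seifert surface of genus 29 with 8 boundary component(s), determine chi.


chi = 2 - 2g - b
= 2 - 2*29 - 8
= 2 - 58 - 8 = -64

-64


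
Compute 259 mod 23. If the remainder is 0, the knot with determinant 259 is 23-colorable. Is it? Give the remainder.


Step 1: A knot is p-colorable if and only if p divides its determinant.
Step 2: Compute 259 mod 23.
259 = 11 * 23 + 6
Step 3: 259 mod 23 = 6
Step 4: The knot is 23-colorable: no

6


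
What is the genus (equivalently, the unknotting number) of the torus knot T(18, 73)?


For a torus knot T(p,q), both the unknotting number and genus equal (p-1)(q-1)/2.
= (18-1)(73-1)/2
= 17*72/2
= 1224/2 = 612

612


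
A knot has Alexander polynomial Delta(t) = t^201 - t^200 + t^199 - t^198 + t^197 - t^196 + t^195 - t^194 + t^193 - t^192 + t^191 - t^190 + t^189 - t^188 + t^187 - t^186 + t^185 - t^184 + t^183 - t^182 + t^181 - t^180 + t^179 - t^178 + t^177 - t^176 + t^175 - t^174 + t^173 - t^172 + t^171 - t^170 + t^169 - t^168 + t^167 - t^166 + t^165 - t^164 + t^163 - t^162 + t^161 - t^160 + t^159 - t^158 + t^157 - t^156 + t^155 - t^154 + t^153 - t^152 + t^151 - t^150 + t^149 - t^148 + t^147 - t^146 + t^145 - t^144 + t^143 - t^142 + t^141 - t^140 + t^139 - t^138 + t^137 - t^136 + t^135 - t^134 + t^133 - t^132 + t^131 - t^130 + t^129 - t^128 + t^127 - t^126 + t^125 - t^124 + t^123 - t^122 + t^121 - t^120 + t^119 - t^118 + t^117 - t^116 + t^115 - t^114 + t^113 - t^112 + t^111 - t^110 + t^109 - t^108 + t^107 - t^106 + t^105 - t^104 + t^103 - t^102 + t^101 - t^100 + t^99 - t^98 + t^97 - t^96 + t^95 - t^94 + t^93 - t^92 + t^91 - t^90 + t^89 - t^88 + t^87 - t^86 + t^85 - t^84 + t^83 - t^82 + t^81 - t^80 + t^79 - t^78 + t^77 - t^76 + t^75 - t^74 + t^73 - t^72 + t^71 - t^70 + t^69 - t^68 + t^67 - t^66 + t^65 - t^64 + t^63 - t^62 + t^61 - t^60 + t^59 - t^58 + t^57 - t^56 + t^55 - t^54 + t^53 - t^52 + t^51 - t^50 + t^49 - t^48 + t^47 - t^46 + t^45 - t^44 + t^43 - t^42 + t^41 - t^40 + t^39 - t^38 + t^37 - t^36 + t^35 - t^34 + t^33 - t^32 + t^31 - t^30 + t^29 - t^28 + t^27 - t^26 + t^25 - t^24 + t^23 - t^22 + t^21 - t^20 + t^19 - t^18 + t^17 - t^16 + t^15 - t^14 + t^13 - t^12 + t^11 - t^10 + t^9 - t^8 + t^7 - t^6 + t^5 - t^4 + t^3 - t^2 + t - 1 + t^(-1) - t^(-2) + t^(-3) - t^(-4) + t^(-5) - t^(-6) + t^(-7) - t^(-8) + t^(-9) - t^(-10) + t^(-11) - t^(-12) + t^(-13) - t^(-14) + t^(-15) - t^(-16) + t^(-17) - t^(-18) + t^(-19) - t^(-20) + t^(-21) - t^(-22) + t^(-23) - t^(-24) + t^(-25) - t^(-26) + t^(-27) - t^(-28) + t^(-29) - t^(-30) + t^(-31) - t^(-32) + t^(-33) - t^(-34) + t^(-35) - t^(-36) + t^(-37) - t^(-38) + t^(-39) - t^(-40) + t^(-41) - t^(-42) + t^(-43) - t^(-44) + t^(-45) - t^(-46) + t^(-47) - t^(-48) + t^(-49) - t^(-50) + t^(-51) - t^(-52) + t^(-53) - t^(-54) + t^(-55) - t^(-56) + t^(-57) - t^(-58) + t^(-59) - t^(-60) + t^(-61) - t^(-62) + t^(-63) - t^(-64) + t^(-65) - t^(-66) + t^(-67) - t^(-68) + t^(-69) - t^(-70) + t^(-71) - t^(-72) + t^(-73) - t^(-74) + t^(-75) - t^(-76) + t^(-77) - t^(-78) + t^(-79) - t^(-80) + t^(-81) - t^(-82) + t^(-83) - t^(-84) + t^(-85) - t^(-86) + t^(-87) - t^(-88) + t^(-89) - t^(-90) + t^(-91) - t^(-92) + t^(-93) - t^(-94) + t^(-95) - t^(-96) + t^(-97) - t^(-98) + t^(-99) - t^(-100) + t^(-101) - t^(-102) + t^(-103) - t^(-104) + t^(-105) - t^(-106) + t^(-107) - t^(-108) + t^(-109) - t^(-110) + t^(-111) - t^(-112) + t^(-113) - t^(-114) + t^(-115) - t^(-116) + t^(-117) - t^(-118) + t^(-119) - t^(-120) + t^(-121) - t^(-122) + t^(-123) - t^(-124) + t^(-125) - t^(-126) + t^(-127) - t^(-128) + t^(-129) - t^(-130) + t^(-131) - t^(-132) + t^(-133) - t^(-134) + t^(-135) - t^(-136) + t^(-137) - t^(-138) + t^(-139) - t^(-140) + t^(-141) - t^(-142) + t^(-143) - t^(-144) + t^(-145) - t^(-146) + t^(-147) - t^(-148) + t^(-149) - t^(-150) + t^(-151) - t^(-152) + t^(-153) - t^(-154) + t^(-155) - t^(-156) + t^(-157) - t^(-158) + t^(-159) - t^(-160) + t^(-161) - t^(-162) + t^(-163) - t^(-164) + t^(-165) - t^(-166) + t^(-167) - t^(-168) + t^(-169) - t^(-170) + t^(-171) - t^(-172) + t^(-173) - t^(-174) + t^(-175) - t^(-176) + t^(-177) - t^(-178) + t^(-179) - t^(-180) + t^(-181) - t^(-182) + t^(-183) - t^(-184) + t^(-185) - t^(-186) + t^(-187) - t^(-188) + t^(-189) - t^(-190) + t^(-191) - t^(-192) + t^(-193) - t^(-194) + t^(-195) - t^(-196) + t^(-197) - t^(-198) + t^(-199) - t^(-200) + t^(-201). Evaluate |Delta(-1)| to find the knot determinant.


Step 1: The polynomial has 403 terms with alternating signs, exponents from 201 down to -201.
Step 2: Substitute t = -1. The i-th term has coefficient (-1)^i and exponent (m-i),
  so its value is (-1)^i * (-1)^(m-i) = (-1)^m = -1 for every i.
Step 3: All 403 terms equal -1, so Delta(-1) = 403 * (-1) = -403
Step 4: |Delta(-1)| = 403

403


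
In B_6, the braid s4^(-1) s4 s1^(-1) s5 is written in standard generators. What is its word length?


The word length counts the number of generators (including inverses).
Listing each generator: s4^(-1), s4, s1^(-1), s5
There are 4 generators in this braid word.

4


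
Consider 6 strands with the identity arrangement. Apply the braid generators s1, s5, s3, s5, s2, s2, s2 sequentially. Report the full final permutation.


Starting with identity [1, 2, 3, 4, 5, 6].
Apply generators in sequence:
  After s1: [2, 1, 3, 4, 5, 6]
  After s5: [2, 1, 3, 4, 6, 5]
  After s3: [2, 1, 4, 3, 6, 5]
  After s5: [2, 1, 4, 3, 5, 6]
  After s2: [2, 4, 1, 3, 5, 6]
  After s2: [2, 1, 4, 3, 5, 6]
  After s2: [2, 4, 1, 3, 5, 6]
Final permutation: [2, 4, 1, 3, 5, 6]

[2, 4, 1, 3, 5, 6]


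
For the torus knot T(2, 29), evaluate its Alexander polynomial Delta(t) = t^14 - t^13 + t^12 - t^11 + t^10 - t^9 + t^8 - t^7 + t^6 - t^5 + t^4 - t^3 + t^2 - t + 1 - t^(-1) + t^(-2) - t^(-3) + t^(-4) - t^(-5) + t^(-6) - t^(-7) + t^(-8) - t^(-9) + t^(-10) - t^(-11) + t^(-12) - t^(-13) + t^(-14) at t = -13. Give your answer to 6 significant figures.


Substituting t = -13 into Delta(t) = t^14 - t^13 + t^12 - t^11 + t^10 - t^9 + t^8 - t^7 + t^6 - t^5 + t^4 - t^3 + t^2 - t + 1 - t^(-1) + t^(-2) - t^(-3) + t^(-4) - t^(-5) + t^(-6) - t^(-7) + t^(-8) - t^(-9) + t^(-10) - t^(-11) + t^(-12) - t^(-13) + t^(-14):
Term values: (3937376385699289) + (302875106592253) + (23298085122481) + (1792160394037) + (137858491849) + (10604499373) + (815730721) + (62748517) + (4826809) + (371293) + (28561) + (2197) + (169) + (13) + (1) + (0.0769231) + (0.00591716) + (0.000455166) + (3.50128e-05) + (2.69329e-06) + (2.07176e-07) + (1.59366e-08) + (1.22589e-09) + (9.42996e-11) + (7.25382e-12) + (5.57986e-13) + (4.2922e-14) + (3.30169e-15) + (2.53976e-16)
Sum = 4.265491085e+15
Rounded to 6 significant figures: 4.26549e+15

4.26549e+15


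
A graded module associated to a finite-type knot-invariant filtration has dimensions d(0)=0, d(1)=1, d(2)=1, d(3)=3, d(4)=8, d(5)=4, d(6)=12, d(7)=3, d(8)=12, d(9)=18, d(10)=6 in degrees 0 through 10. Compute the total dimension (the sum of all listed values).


Total dimension = d(0) + d(1) + ... + d(10)
= 0 + 1 + 1 + 3 + 8 + 4 + 12 + 3 + 12 + 18 + 6
= 68

68


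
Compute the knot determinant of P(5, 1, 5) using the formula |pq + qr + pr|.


Step 1: Compute pq + qr + pr.
pq = 5*1 = 5
qr = 1*5 = 5
pr = 5*5 = 25
pq + qr + pr = 5 + 5 + 25 = 35
Step 2: Take absolute value.
det(P(5,1,5)) = |35| = 35

35


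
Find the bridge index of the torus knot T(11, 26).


The bridge number of T(p,q) is min(p,q).
min(11, 26) = 11

11


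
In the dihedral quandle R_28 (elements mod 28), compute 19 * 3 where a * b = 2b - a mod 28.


19 * 3 = 2*3 - 19 mod 28
= 6 - 19 mod 28
= -13 mod 28 = 15

15


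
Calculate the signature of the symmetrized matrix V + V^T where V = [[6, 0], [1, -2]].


Step 1: V + V^T = [[12, 1], [1, -4]]
Step 2: trace = 8, det = -49
Step 3: Discriminant = 8^2 - 4*(-49) = 260
Step 4: Eigenvalues: 12.0623, -4.06226
Step 5: Signature = (# positive eigenvalues) - (# negative eigenvalues) = 0

0


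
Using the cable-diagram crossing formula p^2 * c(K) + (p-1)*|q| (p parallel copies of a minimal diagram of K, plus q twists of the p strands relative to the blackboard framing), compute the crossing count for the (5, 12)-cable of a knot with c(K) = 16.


Step 1: Each of the c(K) crossings of the companion diagram becomes p*p = p^2 crossings among the p parallel strands, and each of the |q| twists s_1 s_2 ... s_(p-1) adds (p-1) crossings.
  Crossings = p^2 * c(K) + (p-1)*|q|
Step 2: = 5^2 * 16 + (5-1)*12
Step 3: = 25*16 + 4*12
Step 4: = 400 + 48 = 448

448


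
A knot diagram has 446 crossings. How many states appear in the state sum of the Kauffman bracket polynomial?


Each crossing contributes 2 choices (A-smoothing or B-smoothing).
Total states = 2^446 = 181709681073901722637330951972001133588410340171829515070372549795159822028349480831547762678440891390190630401566544483383650407153664

181709681073901722637330951972001133588410340171829515070372549795159822028349480831547762678440891390190630401566544483383650407153664


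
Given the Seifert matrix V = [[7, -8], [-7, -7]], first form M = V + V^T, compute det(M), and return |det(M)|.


Step 1: Form V + V^T where V = [[7, -8], [-7, -7]]
  V^T = [[7, -7], [-8, -7]]
  V + V^T = [[14, -15], [-15, -14]]
Step 2: det(V + V^T) = 14*(-14) - (-15)*(-15)
  = -196 - 225 = -421
Step 3: Knot determinant = |det(V + V^T)| = |-421| = 421

421


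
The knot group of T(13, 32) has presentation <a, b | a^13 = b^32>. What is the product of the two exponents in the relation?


The relation is a^13 = b^32.
Product of exponents = 13 * 32
= 416

416


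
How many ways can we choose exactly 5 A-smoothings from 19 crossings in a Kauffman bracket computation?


We choose which 5 of 19 crossings get A-smoothings.
C(19, 5) = 19! / (5! * 14!)
= 11628

11628


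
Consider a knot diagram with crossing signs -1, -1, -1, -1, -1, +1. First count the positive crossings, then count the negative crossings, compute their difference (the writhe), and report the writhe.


Step 1: Count positive crossings (+1).
Positive crossings: 1
Step 2: Count negative crossings (-1).
Negative crossings: 5
Step 3: Writhe = (positive) - (negative)
w = 1 - 5 = -4
Step 4: |w| = 4, and w is negative

-4


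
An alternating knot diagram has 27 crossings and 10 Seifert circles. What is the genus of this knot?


For alternating knots, g = (c - s + 1)/2.
= (27 - 10 + 1)/2
= 18/2 = 9

9


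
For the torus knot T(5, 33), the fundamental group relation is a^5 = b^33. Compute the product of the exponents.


The relation is a^5 = b^33.
Product of exponents = 5 * 33
= 165

165


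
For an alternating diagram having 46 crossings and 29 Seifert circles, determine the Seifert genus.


For alternating knots, g = (c - s + 1)/2.
= (46 - 29 + 1)/2
= 18/2 = 9

9


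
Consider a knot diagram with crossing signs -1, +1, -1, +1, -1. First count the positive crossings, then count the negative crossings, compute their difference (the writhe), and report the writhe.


Step 1: Count positive crossings (+1).
Positive crossings: 2
Step 2: Count negative crossings (-1).
Negative crossings: 3
Step 3: Writhe = (positive) - (negative)
w = 2 - 3 = -1
Step 4: |w| = 1, and w is negative

-1


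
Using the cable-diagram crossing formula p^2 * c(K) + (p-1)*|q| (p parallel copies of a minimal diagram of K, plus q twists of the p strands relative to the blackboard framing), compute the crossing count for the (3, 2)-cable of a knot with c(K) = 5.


Step 1: Each of the c(K) crossings of the companion diagram becomes p*p = p^2 crossings among the p parallel strands, and each of the |q| twists s_1 s_2 ... s_(p-1) adds (p-1) crossings.
  Crossings = p^2 * c(K) + (p-1)*|q|
Step 2: = 3^2 * 5 + (3-1)*2
Step 3: = 9*5 + 2*2
Step 4: = 45 + 4 = 49

49


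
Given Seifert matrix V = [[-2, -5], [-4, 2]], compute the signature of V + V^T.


Step 1: V + V^T = [[-4, -9], [-9, 4]]
Step 2: trace = 0, det = -97
Step 3: Discriminant = 0^2 - 4*(-97) = 388
Step 4: Eigenvalues: 9.84886, -9.84886
Step 5: Signature = (# positive eigenvalues) - (# negative eigenvalues) = 0

0


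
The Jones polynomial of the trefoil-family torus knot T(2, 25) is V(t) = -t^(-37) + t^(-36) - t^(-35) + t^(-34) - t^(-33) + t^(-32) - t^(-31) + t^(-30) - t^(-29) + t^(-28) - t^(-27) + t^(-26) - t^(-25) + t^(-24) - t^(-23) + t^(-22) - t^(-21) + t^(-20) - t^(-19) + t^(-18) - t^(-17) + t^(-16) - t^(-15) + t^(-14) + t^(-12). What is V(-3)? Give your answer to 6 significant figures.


Substituting t = -3 into V(t) = -t^(-37) + t^(-36) - t^(-35) + t^(-34) - t^(-33) + t^(-32) - t^(-31) + t^(-30) - t^(-29) + t^(-28) - t^(-27) + t^(-26) - t^(-25) + t^(-24) - t^(-23) + t^(-22) - t^(-21) + t^(-20) - t^(-19) + t^(-18) - t^(-17) + t^(-16) - t^(-15) + t^(-14) + t^(-12):
  (-)t^(-37) = 2.22082e-18
  (+)t^(-36) = 6.66246e-18
  (-)t^(-35) = 1.99874e-17
  (+)t^(-34) = 5.99622e-17
  (-)t^(-33) = 1.79887e-16
  (+)t^(-32) = 5.3966e-16
  (-)t^(-31) = 1.61898e-15
  (+)t^(-30) = 4.85694e-15
  (-)t^(-29) = 1.45708e-14
  (+)t^(-28) = 4.37124e-14
  (-)t^(-27) = 1.31137e-13
  (+)t^(-26) = 3.93412e-13
  (-)t^(-25) = 1.18024e-12
  (+)t^(-24) = 3.54071e-12
  (-)t^(-23) = 1.06221e-11
  (+)t^(-22) = 3.18664e-11
  (-)t^(-21) = 9.55991e-11
  (+)t^(-20) = 2.86797e-10
  (-)t^(-19) = 8.60392e-10
  (+)t^(-18) = 2.58117e-09
  (-)t^(-17) = 7.74352e-09
  (+)t^(-16) = 2.32306e-08
  (-)t^(-15) = 6.96917e-08
  (+)t^(-14) = 2.09075e-07
  (+)t^(-12) = 1.88168e-06
Sum = (2.22082e-18) + (6.66246e-18) + (1.99874e-17) + (5.99622e-17) + (1.79887e-16) + (5.3966e-16) + (1.61898e-15) + (4.85694e-15) + (1.45708e-14) + (4.37124e-14) + (1.31137e-13) + (3.93412e-13) + (1.18024e-12) + (3.54071e-12) + (1.06221e-11) + (3.18664e-11) + (9.55991e-11) + (2.86797e-10) + (8.60392e-10) + (2.58117e-09) + (7.74352e-09) + (2.32306e-08) + (6.96917e-08) + (2.09075e-07) + (1.88168e-06)
= 2.19528916e-06
Rounded to 6 significant figures: 2.19529e-06

2.19529e-06


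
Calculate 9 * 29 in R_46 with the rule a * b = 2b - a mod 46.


9 * 29 = 2*29 - 9 mod 46
= 58 - 9 mod 46
= 49 mod 46 = 3

3


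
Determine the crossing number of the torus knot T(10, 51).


For a torus knot T(p, q) with gcd(p,q)=1,
the crossing number is min(p*(q-1), q*(p-1)).
p*(q-1) = 10*50 = 500
q*(p-1) = 51*9 = 459
min(500, 459) = 459

459


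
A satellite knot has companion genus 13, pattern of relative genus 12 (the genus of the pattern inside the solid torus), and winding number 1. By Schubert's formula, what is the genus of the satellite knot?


Schubert: g(satellite) = g_rel(pattern) + |winding| * g(companion),
where g_rel(pattern) is the genus of the pattern relative to the solid torus.
= 12 + 1 * 13
= 12 + 13 = 25

25


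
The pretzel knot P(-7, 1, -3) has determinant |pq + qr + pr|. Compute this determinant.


Step 1: Compute pq + qr + pr.
pq = (-7)*1 = -7
qr = 1*(-3) = -3
pr = (-7)*(-3) = 21
pq + qr + pr = -7 + (-3) + 21 = 11
Step 2: Take absolute value.
det(P(-7,1,-3)) = |11| = 11

11


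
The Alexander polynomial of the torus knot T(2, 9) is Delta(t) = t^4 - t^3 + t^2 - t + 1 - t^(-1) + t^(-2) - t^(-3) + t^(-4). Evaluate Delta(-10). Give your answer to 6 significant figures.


Substituting t = -10 into Delta(t) = t^4 - t^3 + t^2 - t + 1 - t^(-1) + t^(-2) - t^(-3) + t^(-4):
Term values: (10000) + (1000) + (100) + (10) + (1) + (0.1) + (0.01) + (0.001) + (0.0001)
Sum = 11111.1111
Rounded to 6 significant figures: 11111.1

11111.1


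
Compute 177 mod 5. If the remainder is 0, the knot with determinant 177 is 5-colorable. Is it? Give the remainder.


Step 1: A knot is p-colorable if and only if p divides its determinant.
Step 2: Compute 177 mod 5.
177 = 35 * 5 + 2
Step 3: 177 mod 5 = 2
Step 4: The knot is 5-colorable: no

2


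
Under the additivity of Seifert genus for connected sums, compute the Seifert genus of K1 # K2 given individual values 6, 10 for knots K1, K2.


The Seifert genus is additive under connected sum.
Seifert genus(K1 # K2) = (6) + (10)
= 16

16


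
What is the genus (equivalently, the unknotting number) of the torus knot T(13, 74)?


For a torus knot T(p,q), both the unknotting number and genus equal (p-1)(q-1)/2.
= (13-1)(74-1)/2
= 12*73/2
= 876/2 = 438

438


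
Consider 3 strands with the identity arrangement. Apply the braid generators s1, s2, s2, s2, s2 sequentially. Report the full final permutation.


Starting with identity [1, 2, 3].
Apply generators in sequence:
  After s1: [2, 1, 3]
  After s2: [2, 3, 1]
  After s2: [2, 1, 3]
  After s2: [2, 3, 1]
  After s2: [2, 1, 3]
Final permutation: [2, 1, 3]

[2, 1, 3]


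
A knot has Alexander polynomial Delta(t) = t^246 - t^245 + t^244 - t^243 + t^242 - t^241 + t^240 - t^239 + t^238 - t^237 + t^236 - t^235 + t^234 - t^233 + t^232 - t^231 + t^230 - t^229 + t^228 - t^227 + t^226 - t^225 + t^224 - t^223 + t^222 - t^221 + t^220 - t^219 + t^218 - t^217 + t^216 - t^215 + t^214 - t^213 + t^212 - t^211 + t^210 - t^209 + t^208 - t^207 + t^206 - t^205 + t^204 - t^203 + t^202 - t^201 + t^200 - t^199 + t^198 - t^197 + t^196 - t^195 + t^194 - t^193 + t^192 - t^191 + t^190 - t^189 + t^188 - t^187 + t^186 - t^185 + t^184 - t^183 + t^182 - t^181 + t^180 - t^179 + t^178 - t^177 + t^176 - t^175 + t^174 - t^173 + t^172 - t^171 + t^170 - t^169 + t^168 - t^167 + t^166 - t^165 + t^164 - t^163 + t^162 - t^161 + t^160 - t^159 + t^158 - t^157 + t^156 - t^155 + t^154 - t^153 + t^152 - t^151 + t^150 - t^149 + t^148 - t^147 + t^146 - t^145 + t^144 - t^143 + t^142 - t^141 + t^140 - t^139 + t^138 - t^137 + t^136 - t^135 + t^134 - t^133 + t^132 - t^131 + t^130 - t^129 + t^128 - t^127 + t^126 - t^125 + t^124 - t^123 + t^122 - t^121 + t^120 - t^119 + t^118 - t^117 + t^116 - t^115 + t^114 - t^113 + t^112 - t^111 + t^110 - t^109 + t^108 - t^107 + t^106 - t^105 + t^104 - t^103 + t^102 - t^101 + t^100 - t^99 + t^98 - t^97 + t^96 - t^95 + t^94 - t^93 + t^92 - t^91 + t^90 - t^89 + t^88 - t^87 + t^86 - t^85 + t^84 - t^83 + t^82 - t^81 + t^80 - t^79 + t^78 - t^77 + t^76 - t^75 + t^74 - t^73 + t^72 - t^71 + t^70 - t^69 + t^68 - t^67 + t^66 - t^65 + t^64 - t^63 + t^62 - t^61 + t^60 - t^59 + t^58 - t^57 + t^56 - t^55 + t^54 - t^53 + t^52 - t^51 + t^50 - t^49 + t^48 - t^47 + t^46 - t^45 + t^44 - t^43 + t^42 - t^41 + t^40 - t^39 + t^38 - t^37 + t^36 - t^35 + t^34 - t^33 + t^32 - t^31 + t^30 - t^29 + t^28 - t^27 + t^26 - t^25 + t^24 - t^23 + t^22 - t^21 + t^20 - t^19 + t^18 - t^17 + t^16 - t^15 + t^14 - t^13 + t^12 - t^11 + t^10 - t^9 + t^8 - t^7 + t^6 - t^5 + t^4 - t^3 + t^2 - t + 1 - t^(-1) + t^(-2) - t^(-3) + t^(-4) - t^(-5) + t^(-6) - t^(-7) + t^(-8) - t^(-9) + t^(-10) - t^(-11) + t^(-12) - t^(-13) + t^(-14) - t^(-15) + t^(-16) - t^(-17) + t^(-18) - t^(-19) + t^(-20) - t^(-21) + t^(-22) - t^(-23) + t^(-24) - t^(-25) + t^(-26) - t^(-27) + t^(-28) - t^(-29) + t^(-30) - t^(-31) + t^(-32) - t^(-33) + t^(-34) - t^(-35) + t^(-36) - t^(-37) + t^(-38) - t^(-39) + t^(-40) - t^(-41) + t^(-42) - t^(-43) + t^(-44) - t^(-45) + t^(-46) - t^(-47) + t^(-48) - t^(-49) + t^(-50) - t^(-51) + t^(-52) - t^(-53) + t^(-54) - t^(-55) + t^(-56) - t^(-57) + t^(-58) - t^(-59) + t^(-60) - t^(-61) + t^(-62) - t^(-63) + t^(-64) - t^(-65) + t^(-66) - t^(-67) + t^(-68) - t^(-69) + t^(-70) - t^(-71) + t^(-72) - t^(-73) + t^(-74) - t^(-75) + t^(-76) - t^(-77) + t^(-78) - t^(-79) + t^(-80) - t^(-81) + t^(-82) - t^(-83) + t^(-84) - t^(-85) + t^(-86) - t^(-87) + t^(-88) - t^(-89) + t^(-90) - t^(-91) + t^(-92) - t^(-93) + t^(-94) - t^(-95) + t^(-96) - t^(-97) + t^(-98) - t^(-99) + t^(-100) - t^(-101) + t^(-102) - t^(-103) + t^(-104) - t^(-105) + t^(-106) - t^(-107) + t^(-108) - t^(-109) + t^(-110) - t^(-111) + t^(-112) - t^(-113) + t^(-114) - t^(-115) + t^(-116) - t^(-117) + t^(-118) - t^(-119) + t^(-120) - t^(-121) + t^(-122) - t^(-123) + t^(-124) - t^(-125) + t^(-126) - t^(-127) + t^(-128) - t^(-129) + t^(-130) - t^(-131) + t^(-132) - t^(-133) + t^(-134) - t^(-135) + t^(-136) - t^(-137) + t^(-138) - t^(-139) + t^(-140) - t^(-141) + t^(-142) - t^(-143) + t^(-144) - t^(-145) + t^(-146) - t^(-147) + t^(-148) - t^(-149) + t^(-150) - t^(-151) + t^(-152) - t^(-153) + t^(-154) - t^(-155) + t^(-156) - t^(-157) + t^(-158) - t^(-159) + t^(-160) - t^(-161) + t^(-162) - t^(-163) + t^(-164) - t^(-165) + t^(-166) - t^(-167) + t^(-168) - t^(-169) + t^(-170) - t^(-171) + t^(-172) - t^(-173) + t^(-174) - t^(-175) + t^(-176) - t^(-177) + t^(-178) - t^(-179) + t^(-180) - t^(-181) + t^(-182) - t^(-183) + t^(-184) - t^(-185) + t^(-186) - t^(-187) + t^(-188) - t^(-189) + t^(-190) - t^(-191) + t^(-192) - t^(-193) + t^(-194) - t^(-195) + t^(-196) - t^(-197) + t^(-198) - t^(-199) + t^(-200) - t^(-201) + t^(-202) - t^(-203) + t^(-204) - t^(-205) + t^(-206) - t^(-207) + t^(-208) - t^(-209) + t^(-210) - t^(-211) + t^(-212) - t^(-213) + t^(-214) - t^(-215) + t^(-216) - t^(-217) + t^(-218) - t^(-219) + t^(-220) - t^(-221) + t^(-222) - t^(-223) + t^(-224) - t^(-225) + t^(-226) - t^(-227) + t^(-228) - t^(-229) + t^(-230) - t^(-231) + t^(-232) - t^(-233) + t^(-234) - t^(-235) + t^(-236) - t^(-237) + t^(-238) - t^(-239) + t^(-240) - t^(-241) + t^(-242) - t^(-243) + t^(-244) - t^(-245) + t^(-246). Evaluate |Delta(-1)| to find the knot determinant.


Step 1: The polynomial has 493 terms with alternating signs, exponents from 246 down to -246.
Step 2: Substitute t = -1. The i-th term has coefficient (-1)^i and exponent (m-i),
  so its value is (-1)^i * (-1)^(m-i) = (-1)^m = 1 for every i.
Step 3: All 493 terms equal 1, so Delta(-1) = 493 * (1) = 493
Step 4: |Delta(-1)| = 493

493


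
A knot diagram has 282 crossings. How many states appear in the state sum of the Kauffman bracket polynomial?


Each crossing contributes 2 choices (A-smoothing or B-smoothing).
Total states = 2^282 = 7770675568902916283677847627294075626569627356208558085007249638955617140820833992704

7770675568902916283677847627294075626569627356208558085007249638955617140820833992704


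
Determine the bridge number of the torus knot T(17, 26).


The bridge number of T(p,q) is min(p,q).
min(17, 26) = 17

17


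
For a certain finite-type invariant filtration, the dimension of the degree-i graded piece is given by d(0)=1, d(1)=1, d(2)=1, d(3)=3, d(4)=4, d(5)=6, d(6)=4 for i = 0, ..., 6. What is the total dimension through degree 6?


Total dimension = d(0) + d(1) + ... + d(6)
= 1 + 1 + 1 + 3 + 4 + 6 + 4
= 20

20


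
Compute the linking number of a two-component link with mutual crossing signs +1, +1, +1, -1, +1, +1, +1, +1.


Step 1: Count positive crossings: 7
Step 2: Count negative crossings: 1
Step 3: Sum of signs = 7 - 1 = 6
Step 4: Linking number = sum/2 = 6/2 = 3

3


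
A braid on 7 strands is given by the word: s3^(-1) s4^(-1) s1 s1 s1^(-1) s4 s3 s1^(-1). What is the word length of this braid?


The word length counts the number of generators (including inverses).
Listing each generator: s3^(-1), s4^(-1), s1, s1, s1^(-1), s4, s3, s1^(-1)
There are 8 generators in this braid word.

8


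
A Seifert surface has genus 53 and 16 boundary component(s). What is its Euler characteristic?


chi = 2 - 2g - b
= 2 - 2*53 - 16
= 2 - 106 - 16 = -120

-120


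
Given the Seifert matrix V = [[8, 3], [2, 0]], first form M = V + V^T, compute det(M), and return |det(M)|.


Step 1: Form V + V^T where V = [[8, 3], [2, 0]]
  V^T = [[8, 2], [3, 0]]
  V + V^T = [[16, 5], [5, 0]]
Step 2: det(V + V^T) = 16*0 - 5*5
  = 0 - 25 = -25
Step 3: Knot determinant = |det(V + V^T)| = |-25| = 25

25


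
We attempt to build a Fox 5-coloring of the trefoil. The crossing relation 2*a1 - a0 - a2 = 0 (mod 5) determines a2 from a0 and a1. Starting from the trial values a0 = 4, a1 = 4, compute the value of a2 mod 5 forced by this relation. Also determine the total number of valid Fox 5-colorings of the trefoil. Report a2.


Step 1: Apply the given crossing relation 2*a1 - a0 - a2 = 0 (mod 5).
  a2 = 2*a1 - a0 mod 5
  a2 = 2*4 - 4 mod 5
  a2 = 8 - 4 mod 5
  a2 = 4 mod 5 = 4
Step 2: The trefoil has determinant 3.
  Number of Fox p-colorings (p prime) is p^2 if p = 3, else p.
  Since 5 does not divide 3, only trivial (constant) colorings exist.
  (Here a0 = a1 = a2 = 4, the constant coloring, which is valid.)
  Total colorings = 5
Step 3: a2 = 4, total Fox 5-colorings = 5

4


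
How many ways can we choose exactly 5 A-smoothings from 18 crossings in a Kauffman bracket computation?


We choose which 5 of 18 crossings get A-smoothings.
C(18, 5) = 18! / (5! * 13!)
= 8568

8568


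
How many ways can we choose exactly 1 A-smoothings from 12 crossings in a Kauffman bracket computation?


We choose which 1 of 12 crossings get A-smoothings.
C(12, 1) = 12! / (1! * 11!)
= 12

12


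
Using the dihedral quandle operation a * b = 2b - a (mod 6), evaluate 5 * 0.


5 * 0 = 2*0 - 5 mod 6
= 0 - 5 mod 6
= -5 mod 6 = 1

1


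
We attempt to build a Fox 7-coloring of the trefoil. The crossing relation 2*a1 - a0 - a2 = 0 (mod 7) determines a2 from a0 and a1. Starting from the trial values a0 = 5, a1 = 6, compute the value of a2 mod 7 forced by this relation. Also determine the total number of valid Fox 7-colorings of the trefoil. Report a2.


Step 1: Apply the given crossing relation 2*a1 - a0 - a2 = 0 (mod 7).
  a2 = 2*a1 - a0 mod 7
  a2 = 2*6 - 5 mod 7
  a2 = 12 - 5 mod 7
  a2 = 7 mod 7 = 0
Step 2: The trefoil has determinant 3.
  Number of Fox p-colorings (p prime) is p^2 if p = 3, else p.
  Since 7 does not divide 3, only trivial (constant) colorings exist.
  (So the trial a0 = 5, a1 = 6 with a0 != a1 does NOT extend to a valid coloring of the whole trefoil: the other two crossing relations require 3*(a1 - a0) = 0 (mod 7), which fails.)
  Total colorings = 7
Step 3: a2 = 0, total Fox 7-colorings = 7

0


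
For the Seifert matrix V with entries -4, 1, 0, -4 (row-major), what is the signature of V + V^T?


Step 1: V + V^T = [[-8, 1], [1, -8]]
Step 2: trace = -16, det = 63
Step 3: Discriminant = (-16)^2 - 4*63 = 4
Step 4: Eigenvalues: -7, -9
Step 5: Signature = (# positive eigenvalues) - (# negative eigenvalues) = -2

-2


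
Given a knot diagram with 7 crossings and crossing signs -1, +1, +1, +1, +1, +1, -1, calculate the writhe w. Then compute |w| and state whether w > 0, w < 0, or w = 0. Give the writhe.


Step 1: Count positive crossings (+1).
Positive crossings: 5
Step 2: Count negative crossings (-1).
Negative crossings: 2
Step 3: Writhe = (positive) - (negative)
w = 5 - 2 = 3
Step 4: |w| = 3, and w is positive

3


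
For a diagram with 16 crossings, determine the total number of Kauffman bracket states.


Each crossing contributes 2 choices (A-smoothing or B-smoothing).
Total states = 2^16 = 65536

65536


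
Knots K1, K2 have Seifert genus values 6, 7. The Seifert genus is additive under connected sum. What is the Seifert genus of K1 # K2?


The Seifert genus is additive under connected sum.
Seifert genus(K1 # K2) = (6) + (7)
= 13

13


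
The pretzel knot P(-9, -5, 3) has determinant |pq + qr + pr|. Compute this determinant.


Step 1: Compute pq + qr + pr.
pq = (-9)*(-5) = 45
qr = (-5)*3 = -15
pr = (-9)*3 = -27
pq + qr + pr = 45 + (-15) + (-27) = 3
Step 2: Take absolute value.
det(P(-9,-5,3)) = |3| = 3

3


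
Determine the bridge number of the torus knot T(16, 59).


The bridge number of T(p,q) is min(p,q).
min(16, 59) = 16

16


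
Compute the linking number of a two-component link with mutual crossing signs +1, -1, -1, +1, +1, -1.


Step 1: Count positive crossings: 3
Step 2: Count negative crossings: 3
Step 3: Sum of signs = 3 - 3 = 0
Step 4: Linking number = sum/2 = 0/2 = 0

0


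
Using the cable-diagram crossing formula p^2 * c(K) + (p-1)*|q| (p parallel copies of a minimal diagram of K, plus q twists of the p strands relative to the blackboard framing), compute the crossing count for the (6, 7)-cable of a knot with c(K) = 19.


Step 1: Each of the c(K) crossings of the companion diagram becomes p*p = p^2 crossings among the p parallel strands, and each of the |q| twists s_1 s_2 ... s_(p-1) adds (p-1) crossings.
  Crossings = p^2 * c(K) + (p-1)*|q|
Step 2: = 6^2 * 19 + (6-1)*7
Step 3: = 36*19 + 5*7
Step 4: = 684 + 35 = 719

719


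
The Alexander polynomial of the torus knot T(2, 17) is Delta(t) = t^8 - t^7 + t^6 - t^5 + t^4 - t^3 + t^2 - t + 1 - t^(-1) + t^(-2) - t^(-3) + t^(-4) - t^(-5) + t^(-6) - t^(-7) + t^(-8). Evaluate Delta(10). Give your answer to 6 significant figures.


Substituting t = 10 into Delta(t) = t^8 - t^7 + t^6 - t^5 + t^4 - t^3 + t^2 - t + 1 - t^(-1) + t^(-2) - t^(-3) + t^(-4) - t^(-5) + t^(-6) - t^(-7) + t^(-8):
Term values: (100000000) + (-10000000) + (1000000) + (-100000) + (10000) + (-1000) + (100) + (-10) + (1) + (-0.1) + (0.01) + (-0.001) + (0.0001) + (-1e-05) + (1e-06) + (-1e-07) + (1e-08)
Sum = 90909090.91
Rounded to 6 significant figures: 9.09091e+07

9.09091e+07


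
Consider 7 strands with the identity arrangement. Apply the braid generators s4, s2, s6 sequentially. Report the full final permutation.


Starting with identity [1, 2, 3, 4, 5, 6, 7].
Apply generators in sequence:
  After s4: [1, 2, 3, 5, 4, 6, 7]
  After s2: [1, 3, 2, 5, 4, 6, 7]
  After s6: [1, 3, 2, 5, 4, 7, 6]
Final permutation: [1, 3, 2, 5, 4, 7, 6]

[1, 3, 2, 5, 4, 7, 6]


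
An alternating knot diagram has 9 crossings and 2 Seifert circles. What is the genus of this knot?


For alternating knots, g = (c - s + 1)/2.
= (9 - 2 + 1)/2
= 8/2 = 4

4


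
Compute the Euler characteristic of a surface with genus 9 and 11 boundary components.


chi = 2 - 2g - b
= 2 - 2*9 - 11
= 2 - 18 - 11 = -27

-27


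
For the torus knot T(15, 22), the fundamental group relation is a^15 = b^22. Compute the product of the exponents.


The relation is a^15 = b^22.
Product of exponents = 15 * 22
= 330

330


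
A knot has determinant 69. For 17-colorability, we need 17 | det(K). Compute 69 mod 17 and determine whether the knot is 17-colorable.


Step 1: A knot is p-colorable if and only if p divides its determinant.
Step 2: Compute 69 mod 17.
69 = 4 * 17 + 1
Step 3: 69 mod 17 = 1
Step 4: The knot is 17-colorable: no

1


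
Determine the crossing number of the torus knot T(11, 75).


For a torus knot T(p, q) with gcd(p,q)=1,
the crossing number is min(p*(q-1), q*(p-1)).
p*(q-1) = 11*74 = 814
q*(p-1) = 75*10 = 750
min(814, 750) = 750

750


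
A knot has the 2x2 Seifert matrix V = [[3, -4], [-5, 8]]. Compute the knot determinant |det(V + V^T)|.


Step 1: Form V + V^T where V = [[3, -4], [-5, 8]]
  V^T = [[3, -5], [-4, 8]]
  V + V^T = [[6, -9], [-9, 16]]
Step 2: det(V + V^T) = 6*16 - (-9)*(-9)
  = 96 - 81 = 15
Step 3: Knot determinant = |det(V + V^T)| = |15| = 15

15


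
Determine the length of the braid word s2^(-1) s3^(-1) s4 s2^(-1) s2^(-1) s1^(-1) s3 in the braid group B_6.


The word length counts the number of generators (including inverses).
Listing each generator: s2^(-1), s3^(-1), s4, s2^(-1), s2^(-1), s1^(-1), s3
There are 7 generators in this braid word.

7


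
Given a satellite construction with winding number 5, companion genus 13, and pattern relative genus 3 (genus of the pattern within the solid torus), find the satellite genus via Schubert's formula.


Schubert: g(satellite) = g_rel(pattern) + |winding| * g(companion),
where g_rel(pattern) is the genus of the pattern relative to the solid torus.
= 3 + 5 * 13
= 3 + 65 = 68

68
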